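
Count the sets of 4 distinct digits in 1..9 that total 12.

4 distinct digits from 1–9 sum between 10 and 30.
Enumerating: {1,2,3,6}, {1,2,4,5}.

2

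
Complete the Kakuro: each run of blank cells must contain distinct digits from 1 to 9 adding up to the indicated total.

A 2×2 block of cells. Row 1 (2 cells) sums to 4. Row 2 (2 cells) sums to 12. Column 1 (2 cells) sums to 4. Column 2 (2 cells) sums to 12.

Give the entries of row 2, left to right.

4 in 2 cells must be {1,3}.
The 4 across and the 12 down share only 3, so (1,2) = 3.
The 12 across and the 4 down share only 3, so (2,1) = 3.
(2,2) = 12 − 3 = 9 completes the 12 across.
(1,1) = 4 − 3 = 1 completes the 4 across.

3 9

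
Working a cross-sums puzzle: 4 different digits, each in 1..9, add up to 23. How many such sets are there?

4 distinct digits from 1–9 sum between 10 and 30.

9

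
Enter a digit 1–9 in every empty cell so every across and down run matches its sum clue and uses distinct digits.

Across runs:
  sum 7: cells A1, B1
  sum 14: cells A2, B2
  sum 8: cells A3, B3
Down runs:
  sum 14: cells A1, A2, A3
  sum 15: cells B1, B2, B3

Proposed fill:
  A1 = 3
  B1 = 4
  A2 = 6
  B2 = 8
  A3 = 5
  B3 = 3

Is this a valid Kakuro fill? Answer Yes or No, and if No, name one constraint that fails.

Yes

Across: 3+4=7; 6+8=14; 5+3=8. Down: 3+6+5=14; 4+8+3=15. No digit repeats within any run.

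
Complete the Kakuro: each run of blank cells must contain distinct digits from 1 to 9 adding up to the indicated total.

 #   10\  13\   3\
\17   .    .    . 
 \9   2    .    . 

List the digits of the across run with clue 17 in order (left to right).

8 7 2

3 in 2 cells must be {1,2}.
R1C1 = 10 − 2 = 8 completes the 10 down.
R1C3 = 2: the only remaining digit allowed by both the 17 across and the 3 down.
R2C3 = 3 − 2 = 1 completes the 3 down.
R1C2 = 17 − 10 = 7 completes the 17 across.
R2C2 = 9 − 3 = 6 completes the 9 across.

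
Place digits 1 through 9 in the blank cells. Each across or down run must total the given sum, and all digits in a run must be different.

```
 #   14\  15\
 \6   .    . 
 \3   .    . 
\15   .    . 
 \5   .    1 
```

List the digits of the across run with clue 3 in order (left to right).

3 in 2 cells must be {1,2}.
Given what's placed, R2C2 must be 2 to fit the 3 across and 15 down.
R4C1 = 5 − 1 = 4 completes the 5 across.
R2C1 = 3 − 2 = 1 completes the 3 across.
R1C1 = 2: the only remaining digit allowed by both the 6 across and the 14 down.
R1C2 = 6 − 2 = 4 completes the 6 across.
R3C1 = 14 − 7 = 7 completes the 14 down.
R3C2 = 15 − 7 = 8 completes the 15 across.

1 2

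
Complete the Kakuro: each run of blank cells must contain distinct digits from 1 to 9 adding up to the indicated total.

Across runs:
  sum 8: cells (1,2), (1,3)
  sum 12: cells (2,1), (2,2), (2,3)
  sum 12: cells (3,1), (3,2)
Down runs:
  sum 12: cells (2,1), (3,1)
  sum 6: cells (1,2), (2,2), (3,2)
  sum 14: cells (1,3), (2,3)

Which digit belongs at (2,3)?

8

6 in 3 cells must be {1,2,3}.
The 12 across and the 6 down share only 3, so (3,2) = 3.
(3,1) = 12 − 3 = 9 completes the 12 across.
(2,1) = 12 − 9 = 3 completes the 12 down.
No cell is forced outright now. (1,2) can only be 1 or 2 (the digits allowed by both its 8 across and its 6 down). If (1,2) = 1: then (1,3) would have to be in {7} for the 8 across but in {5,6,8,9} for the 14 down — contradiction. So (1,2) = 2.
(1,3) = 8 − 2 = 6 completes the 8 across.
(2,2) = 6 − 5 = 1 completes the 6 down.
(2,3) = 12 − 4 = 8 completes the 12 across.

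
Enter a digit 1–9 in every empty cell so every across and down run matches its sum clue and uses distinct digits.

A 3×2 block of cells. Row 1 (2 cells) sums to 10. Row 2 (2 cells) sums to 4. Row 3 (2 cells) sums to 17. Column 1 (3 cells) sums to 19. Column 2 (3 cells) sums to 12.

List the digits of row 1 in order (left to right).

7 3

4 in 2 cells must be {1,3}; 17 in 2 cells must be {8,9}.
The 4 across and the 19 down share only 3, so (2,1) = 3.
(2,2) = 4 − 3 = 1 completes the 4 across.
Given what's placed, (3,1) must be 9 to fit the 17 across and 19 down.
(3,2) = 17 − 9 = 8 completes the 17 across.
(1,1) = 19 − 12 = 7 completes the 19 down.
(1,2) = 10 − 7 = 3 completes the 10 across.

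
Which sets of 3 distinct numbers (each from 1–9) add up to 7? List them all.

3 distinct digits from 1–9 sum between 6 and 24.
Only one set works: {1,2,4}.

{1,2,4}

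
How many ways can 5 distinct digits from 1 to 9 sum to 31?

5

5 distinct digits from 1–9 sum between 15 and 35.
Enumerating: {1,6,7,8,9}, {2,5,7,8,9}, {3,4,7,8,9}, {3,5,6,8,9}, {4,5,6,7,9}.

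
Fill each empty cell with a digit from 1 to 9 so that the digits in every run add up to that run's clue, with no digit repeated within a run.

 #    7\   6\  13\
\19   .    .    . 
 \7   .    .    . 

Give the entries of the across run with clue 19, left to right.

6, 4, 9

7 in 3 cells must be {1,2,4}.
The 7 across and the 13 down share only 4, so R2C3 = 4.
R1C3 = 13 − 4 = 9 completes the 13 down.
Nothing is forced directly, so branch on R1C2, whose candidates are 2 or 4. If R1C2 = 2: then R1C1 would have to be in {8} for the 19 across but in {1,2,3,4,5,6} for the 7 down — contradiction. So R1C2 = 4.
R1C1 = 19 − 13 = 6 completes the 19 across.
R2C1 = 7 − 6 = 1 completes the 7 down.
R2C2 = 7 − 5 = 2 completes the 7 across.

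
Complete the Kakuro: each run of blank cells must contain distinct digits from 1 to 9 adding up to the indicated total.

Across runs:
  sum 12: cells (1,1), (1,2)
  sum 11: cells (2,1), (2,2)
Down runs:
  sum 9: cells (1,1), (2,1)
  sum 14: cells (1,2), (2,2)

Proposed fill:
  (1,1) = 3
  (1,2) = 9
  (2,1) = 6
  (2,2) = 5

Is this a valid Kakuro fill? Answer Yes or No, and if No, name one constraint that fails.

Across: 3+9=12; 6+5=11. Down: 3+6=9; 9+5=14. No digit repeats within any run.

Yes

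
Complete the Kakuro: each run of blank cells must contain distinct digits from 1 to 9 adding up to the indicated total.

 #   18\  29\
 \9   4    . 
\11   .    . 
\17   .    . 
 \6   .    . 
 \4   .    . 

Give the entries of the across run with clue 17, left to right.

8 9

17 in 2 cells must be {8,9}; 4 in 2 cells must be {1,3}.
R1C2 = 9 − 4 = 5 completes the 9 across.
Given what's placed, R3C1 must be 8 to fit the 17 across and 18 down.
R3C2 = 17 − 8 = 9 completes the 17 across.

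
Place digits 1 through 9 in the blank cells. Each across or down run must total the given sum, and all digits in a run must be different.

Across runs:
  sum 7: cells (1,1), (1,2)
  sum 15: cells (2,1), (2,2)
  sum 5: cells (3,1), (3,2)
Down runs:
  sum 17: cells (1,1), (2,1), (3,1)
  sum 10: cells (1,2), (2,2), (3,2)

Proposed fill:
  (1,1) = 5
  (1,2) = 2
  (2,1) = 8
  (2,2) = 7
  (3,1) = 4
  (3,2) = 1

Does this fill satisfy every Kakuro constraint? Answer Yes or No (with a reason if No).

Yes

Across: 5+2=7; 8+7=15; 4+1=5. Down: 5+8+4=17; 2+7+1=10. No digit repeats within any run.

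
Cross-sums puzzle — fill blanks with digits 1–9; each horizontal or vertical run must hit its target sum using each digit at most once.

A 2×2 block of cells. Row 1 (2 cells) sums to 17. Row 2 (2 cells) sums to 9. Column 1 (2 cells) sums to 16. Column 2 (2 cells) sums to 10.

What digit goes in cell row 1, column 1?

17 in 2 cells must be {8,9}; 16 in 2 cells must be {7,9}.
The 17 across and the 16 down share only 9, so (1,1) = 9.
(1,2) = 17 − 9 = 8 completes the 17 across.
(2,1) = 16 − 9 = 7 completes the 16 down.
(2,2) = 9 − 7 = 2 completes the 9 across.

9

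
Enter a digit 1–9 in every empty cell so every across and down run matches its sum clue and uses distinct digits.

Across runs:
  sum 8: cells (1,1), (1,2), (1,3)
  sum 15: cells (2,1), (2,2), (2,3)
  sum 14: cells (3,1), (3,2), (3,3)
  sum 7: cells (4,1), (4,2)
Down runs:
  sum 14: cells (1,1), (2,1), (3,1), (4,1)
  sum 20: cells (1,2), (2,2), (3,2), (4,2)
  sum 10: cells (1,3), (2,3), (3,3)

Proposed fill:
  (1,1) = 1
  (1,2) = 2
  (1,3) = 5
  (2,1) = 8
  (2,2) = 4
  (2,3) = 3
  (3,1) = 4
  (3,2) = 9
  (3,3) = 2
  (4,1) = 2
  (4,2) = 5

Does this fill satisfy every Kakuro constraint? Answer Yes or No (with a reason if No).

No — the across run (3,1)–(3,3) sums to 15, not 14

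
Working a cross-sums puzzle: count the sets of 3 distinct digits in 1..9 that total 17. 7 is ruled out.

4

3 distinct digits from 1–9 sum between 6 and 24.
Dropping sets that contain 7.
Enumerating: {2,6,9}, {3,5,9}, {3,6,8}, {4,5,8}.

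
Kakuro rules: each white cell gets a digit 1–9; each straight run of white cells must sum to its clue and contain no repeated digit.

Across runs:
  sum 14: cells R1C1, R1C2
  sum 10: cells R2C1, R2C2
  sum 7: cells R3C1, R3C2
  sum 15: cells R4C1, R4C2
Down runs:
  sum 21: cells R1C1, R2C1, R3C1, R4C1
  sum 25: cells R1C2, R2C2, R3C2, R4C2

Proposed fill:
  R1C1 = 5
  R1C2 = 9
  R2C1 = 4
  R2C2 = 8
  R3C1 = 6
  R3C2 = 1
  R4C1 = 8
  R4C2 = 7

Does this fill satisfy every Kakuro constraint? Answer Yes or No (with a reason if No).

No — the down run R1C1–R4C1 sums to 23, not 21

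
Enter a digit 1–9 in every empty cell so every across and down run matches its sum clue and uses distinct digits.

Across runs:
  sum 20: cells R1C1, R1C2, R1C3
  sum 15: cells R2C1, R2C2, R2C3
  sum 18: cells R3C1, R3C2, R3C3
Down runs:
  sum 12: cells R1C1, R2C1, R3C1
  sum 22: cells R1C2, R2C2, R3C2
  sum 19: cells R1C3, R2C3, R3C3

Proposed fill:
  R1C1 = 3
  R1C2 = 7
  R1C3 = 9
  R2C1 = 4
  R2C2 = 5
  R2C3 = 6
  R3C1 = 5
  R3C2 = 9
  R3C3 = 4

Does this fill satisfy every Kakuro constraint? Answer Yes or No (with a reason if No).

No — the across run R1C1–R1C3 sums to 19, not 20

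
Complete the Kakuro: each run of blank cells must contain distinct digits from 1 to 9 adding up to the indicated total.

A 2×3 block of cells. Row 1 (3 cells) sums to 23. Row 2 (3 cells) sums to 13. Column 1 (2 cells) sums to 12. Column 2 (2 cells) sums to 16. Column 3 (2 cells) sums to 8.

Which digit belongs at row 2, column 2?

7

23 in 3 cells must be {6,8,9}; 16 in 2 cells must be {7,9}.
The 23 across and the 16 down share only 9, so (1,2) = 9.
Given what's placed, (1,3) must be 6 to fit the 23 across and 8 down.
(2,2) = 16 − 9 = 7 completes the 16 down.
(2,3) = 8 − 6 = 2 completes the 8 down.
(1,1) = 23 − 15 = 8 completes the 23 across.
(2,1) = 13 − 9 = 4 completes the 13 across.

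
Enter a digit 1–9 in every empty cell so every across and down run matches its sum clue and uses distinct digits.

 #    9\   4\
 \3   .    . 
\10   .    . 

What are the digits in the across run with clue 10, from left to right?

7 3

3 in 2 cells must be {1,2}; 4 in 2 cells must be {1,3}.
The 3 across and the 4 down share only 1, so R1C2 = 1.
R2C2 = 4 − 1 = 3 completes the 4 down.
R1C1 = 3 − 1 = 2 completes the 3 across.
R2C1 = 10 − 3 = 7 completes the 10 across.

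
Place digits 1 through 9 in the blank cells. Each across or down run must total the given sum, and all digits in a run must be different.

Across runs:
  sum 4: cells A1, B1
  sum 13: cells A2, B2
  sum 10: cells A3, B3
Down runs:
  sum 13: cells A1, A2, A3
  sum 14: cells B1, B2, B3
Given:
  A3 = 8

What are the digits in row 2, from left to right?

4 in 2 cells must be {1,3}.
Given what's placed, A2 must be 4 to fit the 13 across and 13 down.
B2 = 13 − 4 = 9 completes the 13 across.
B3 = 10 − 8 = 2 completes the 10 across.
A1 = 13 − 12 = 1 completes the 13 down.
B1 = 4 − 1 = 3 completes the 4 across.

4 9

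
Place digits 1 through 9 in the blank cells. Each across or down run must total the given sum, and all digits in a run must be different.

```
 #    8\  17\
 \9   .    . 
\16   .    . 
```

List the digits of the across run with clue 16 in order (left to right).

16 in 2 cells must be {7,9}; 17 in 2 cells must be {8,9}.
The 9 across and the 17 down share only 8, so R1C2 = 8.
The 16 across and the 8 down share only 7, so R2C1 = 7.
R2C2 = 16 − 7 = 9 completes the 16 across.
R1C1 = 9 − 8 = 1 completes the 9 across.

7, 9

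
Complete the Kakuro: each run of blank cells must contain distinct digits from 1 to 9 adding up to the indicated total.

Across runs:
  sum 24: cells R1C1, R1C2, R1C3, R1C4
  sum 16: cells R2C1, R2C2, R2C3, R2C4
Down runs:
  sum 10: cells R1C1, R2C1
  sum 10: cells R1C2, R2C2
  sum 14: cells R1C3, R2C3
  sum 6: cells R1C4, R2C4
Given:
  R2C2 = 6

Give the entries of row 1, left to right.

R1C2 = 10 − 6 = 4 completes the 10 down.
Given what's placed, R1C4 must be 5 to fit the 24 across and 6 down.
R2C3 = 5: the only remaining digit allowed by both the 16 across and the 14 down.
R2C4 = 6 − 5 = 1 completes the 6 down.
R1C3 = 14 − 5 = 9 completes the 14 down.
R2C1 = 16 − 12 = 4 completes the 16 across.
R1C1 = 24 − 18 = 6 completes the 24 across.

6, 4, 9, 5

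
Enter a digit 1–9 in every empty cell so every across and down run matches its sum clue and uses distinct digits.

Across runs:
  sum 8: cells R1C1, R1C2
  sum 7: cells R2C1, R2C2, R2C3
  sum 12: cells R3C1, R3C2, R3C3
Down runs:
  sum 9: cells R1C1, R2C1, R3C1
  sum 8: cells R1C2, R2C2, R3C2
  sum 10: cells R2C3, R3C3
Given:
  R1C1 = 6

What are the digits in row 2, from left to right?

2 1 4

7 in 3 cells must be {1,2,4}.
R1C2 = 8 − 6 = 2 completes the 8 across.
R2C2 = 1: the only remaining digit allowed by both the 7 across and the 8 down.
R3C2 = 8 − 3 = 5 completes the 8 down.
Given what's placed, R2C1 must be 2 to fit the 7 across and 9 down.
R2C3 = 7 − 3 = 4 completes the 7 across.
R3C1 = 9 − 8 = 1 completes the 9 down.
R3C3 = 12 − 6 = 6 completes the 12 across.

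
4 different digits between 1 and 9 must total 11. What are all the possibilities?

{1,2,3,5}

4 distinct digits from 1–9 sum between 10 and 30.
Only one set works: {1,2,3,5}.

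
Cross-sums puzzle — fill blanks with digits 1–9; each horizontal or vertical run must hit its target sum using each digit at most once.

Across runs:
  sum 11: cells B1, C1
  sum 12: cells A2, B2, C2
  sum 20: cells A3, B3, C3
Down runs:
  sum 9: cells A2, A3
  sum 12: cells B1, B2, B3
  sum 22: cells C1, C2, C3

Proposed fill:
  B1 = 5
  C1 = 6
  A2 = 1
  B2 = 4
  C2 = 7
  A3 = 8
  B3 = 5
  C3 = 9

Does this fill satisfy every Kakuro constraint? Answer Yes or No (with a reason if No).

No — the across run A3–C3 sums to 22, not 20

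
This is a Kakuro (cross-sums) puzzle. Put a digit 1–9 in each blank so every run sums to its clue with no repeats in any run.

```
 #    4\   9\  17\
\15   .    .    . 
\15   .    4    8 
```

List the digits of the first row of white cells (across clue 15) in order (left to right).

1, 5, 9

4 in 2 cells must be {1,3}; 17 in 2 cells must be {8,9}.
R1C2 = 9 − 4 = 5 completes the 9 down.
R1C3 = 17 − 8 = 9 completes the 17 down.
R2C1 = 15 − 12 = 3 completes the 15 across.
R1C1 = 15 − 14 = 1 completes the 15 across.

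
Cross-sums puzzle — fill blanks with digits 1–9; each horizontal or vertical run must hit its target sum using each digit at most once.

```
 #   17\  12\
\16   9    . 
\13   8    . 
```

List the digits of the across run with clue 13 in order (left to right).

16 in 2 cells must be {7,9}; 17 in 2 cells must be {8,9}.
R1C2 = 16 − 9 = 7 completes the 16 across.
R2C2 = 13 − 8 = 5 completes the 13 across.

8 5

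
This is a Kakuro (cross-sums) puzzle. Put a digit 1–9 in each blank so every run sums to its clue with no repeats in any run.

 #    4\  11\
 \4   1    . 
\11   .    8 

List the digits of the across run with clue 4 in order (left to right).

4 in 2 cells must be {1,3}.
R1C2 = 4 − 1 = 3 completes the 4 across.
R2C1 = 11 − 8 = 3 completes the 11 across.

1, 3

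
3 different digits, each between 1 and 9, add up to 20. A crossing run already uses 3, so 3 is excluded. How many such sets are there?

3 distinct digits from 1–9 sum between 6 and 24.
Dropping sets that contain 3.
Enumerating: {4,7,9}, {5,6,9}, {5,7,8}.

3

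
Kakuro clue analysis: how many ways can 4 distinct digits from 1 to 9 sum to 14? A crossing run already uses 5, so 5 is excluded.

4 distinct digits from 1–9 sum between 10 and 30.
Dropping sets that contain 5.
Enumerating: {1,2,3,8}, {1,2,4,7}, {1,3,4,6}.

3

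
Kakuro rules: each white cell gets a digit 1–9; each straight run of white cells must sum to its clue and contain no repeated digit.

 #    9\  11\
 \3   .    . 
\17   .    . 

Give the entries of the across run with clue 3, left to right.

3 in 2 cells must be {1,2}; 17 in 2 cells must be {8,9}.
The 3 across and the 11 down share only 2, so R1C2 = 2.
The 17 across and the 9 down share only 8, so R2C1 = 8.
R2C2 = 17 − 8 = 9 completes the 17 across.
R1C1 = 3 − 2 = 1 completes the 3 across.

1 2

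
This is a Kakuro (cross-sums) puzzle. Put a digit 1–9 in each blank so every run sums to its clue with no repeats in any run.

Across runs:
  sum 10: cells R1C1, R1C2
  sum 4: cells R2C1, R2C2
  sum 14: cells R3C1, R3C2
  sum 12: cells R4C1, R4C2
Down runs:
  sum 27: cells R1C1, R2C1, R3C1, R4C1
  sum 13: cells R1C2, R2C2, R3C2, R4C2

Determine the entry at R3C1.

9

4 in 2 cells must be {1,3}.
Only 3 fits R2C1 under both its across sum 4 and down sum 27.
R2C2 = 4 − 3 = 1 completes the 4 across.
Nothing is forced directly, so branch on R3C1, whose candidates are 8 or 9. If R3C1 = 8: that forces R3C2 = 6, R4C2 = 4, R1C2 = 2, after which R4C1 would have to be in {8} for the 12 across but in {7,9} for the 27 down — contradiction. So R3C1 = 9.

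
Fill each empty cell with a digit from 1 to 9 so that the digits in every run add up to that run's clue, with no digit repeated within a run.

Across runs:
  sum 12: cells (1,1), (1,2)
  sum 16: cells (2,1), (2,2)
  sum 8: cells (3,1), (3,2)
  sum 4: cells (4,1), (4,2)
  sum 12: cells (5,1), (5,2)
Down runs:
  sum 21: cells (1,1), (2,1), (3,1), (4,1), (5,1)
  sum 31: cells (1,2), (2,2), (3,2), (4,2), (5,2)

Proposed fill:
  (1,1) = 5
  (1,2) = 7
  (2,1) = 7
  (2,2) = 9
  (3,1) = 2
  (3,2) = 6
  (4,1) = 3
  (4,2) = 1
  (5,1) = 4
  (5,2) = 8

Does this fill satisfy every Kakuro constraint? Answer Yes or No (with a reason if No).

Across: 5+7=12; 7+9=16; 2+6=8; 3+1=4; 4+8=12. Down: 5+7+2+3+4=21; 7+9+6+1+8=31. No digit repeats within any run.

Yes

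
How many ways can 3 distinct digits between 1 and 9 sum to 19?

5

3 distinct digits from 1–9 sum between 6 and 24.
Enumerating: {2,8,9}, {3,7,9}, {4,6,9}, {4,7,8}, {5,6,8}.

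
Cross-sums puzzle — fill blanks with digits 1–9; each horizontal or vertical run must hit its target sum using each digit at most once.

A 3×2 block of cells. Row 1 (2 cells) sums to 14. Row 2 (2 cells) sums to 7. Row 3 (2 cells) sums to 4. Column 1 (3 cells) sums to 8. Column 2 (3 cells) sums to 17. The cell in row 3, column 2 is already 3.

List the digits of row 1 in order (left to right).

5 9

4 in 2 cells must be {1,3}.
Intersecting the 14 across with the 8 down forces (1,1) = 5.
(1,2) = 14 − 5 = 9 completes the 14 across.
(2,2) = 17 − 12 = 5 completes the 17 down.
(3,1) = 4 − 3 = 1 completes the 4 across.
(2,1) = 7 − 5 = 2 completes the 7 across.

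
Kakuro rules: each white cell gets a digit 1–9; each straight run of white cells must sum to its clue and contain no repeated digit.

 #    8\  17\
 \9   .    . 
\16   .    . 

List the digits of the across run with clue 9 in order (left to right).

16 in 2 cells must be {7,9}; 17 in 2 cells must be {8,9}.
The 9 across and the 17 down share only 8, so R1C2 = 8.
The 16 across and the 8 down share only 7, so R2C1 = 7.
R2C2 = 16 − 7 = 9 completes the 16 across.
R1C1 = 9 − 8 = 1 completes the 9 across.

1, 8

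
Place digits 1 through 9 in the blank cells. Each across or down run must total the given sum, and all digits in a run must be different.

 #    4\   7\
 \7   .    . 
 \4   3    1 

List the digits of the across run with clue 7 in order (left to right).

1, 6

4 in 2 cells must be {1,3}.
R1C1 = 4 − 3 = 1 completes the 4 down.
R1C2 = 7 − 1 = 6 completes the 7 across.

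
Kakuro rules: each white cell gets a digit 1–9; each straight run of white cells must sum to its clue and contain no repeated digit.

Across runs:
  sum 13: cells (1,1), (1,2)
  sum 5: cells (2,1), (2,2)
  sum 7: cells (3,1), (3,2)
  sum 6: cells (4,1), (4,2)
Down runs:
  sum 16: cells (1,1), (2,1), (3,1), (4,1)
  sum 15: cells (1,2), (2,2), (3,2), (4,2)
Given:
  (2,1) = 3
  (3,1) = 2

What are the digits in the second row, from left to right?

3, 2

(2,2) = 5 − 3 = 2 completes the 5 across.
(3,2) = 7 − 2 = 5 completes the 7 across.
Given what's placed, (4,2) must be 1 to fit the 6 across and 15 down.
(1,2) = 15 − 8 = 7 completes the 15 down.
(4,1) = 6 − 1 = 5 completes the 6 across.
(1,1) = 13 − 7 = 6 completes the 13 across.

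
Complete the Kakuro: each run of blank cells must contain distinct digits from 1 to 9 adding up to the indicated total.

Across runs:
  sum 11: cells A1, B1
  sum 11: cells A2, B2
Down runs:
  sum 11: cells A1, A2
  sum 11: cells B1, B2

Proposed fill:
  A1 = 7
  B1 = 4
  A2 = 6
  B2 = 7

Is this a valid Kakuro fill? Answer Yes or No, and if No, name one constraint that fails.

No — the across run A2–B2 sums to 13, not 11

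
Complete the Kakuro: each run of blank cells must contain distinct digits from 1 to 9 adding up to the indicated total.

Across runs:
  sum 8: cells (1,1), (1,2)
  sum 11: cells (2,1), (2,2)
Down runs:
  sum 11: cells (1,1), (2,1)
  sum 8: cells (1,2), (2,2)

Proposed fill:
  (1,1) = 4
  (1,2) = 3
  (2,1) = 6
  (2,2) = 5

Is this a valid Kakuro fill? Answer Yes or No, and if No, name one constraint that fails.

No — the down run (1,1)–(2,1) sums to 10, not 11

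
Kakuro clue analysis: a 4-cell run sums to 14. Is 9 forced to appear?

Counterexample: {1,2,3,8} sums to 14 without using 9.

No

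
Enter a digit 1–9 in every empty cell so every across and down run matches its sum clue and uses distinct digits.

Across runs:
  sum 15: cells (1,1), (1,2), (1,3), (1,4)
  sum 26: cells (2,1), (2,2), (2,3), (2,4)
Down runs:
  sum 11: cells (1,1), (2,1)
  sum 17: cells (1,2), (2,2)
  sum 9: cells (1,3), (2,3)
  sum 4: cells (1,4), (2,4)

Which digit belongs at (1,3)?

3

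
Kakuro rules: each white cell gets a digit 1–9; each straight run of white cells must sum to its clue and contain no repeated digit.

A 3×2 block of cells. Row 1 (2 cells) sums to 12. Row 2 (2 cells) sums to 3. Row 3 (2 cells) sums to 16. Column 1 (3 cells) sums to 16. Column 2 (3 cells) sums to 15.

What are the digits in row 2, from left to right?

3 in 2 cells must be {1,2}; 16 in 2 cells must be {7,9}.
Nothing is forced directly, so branch on (2,1), whose candidates are 1 or 2. If (2,1) = 2: that forces (2,2) = 1, (3,1) = 9, after which (3,2) would have to be in {7} for the 16 across but in {5,6,8,9} for the 15 down — contradiction. So (2,1) = 1.
(2,2) = 3 − 1 = 2 completes the 3 across.
Nothing is forced directly, so branch on (3,1), whose candidates are 7 or 9. If (3,1) = 9: then (1,1) would have to be in {3,4,5,7,8,9} for the 12 across but in {6} for the 16 down — contradiction. So (3,1) = 7.
(1,1) = 16 − 8 = 8 completes the 16 down.
(1,2) = 12 − 8 = 4 completes the 12 across.
(3,2) = 16 − 7 = 9 completes the 16 across.

1 2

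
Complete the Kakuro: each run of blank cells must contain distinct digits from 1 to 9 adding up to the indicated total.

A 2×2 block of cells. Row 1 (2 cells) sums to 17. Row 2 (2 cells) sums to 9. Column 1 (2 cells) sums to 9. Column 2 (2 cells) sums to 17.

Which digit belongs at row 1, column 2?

9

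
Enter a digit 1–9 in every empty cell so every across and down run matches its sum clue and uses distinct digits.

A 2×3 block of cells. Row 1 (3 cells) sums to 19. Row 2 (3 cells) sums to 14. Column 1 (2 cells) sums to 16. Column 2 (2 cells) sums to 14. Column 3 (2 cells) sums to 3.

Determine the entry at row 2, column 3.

1

16 in 2 cells must be {7,9}; 3 in 2 cells must be {1,2}.
The 19 across and the 3 down share only 2, so (1,3) = 2.
(2,3) = 3 − 2 = 1 completes the 3 down.
Given what's placed, (1,1) must be 9 to fit the 19 across and 16 down.
(1,2) = 19 − 11 = 8 completes the 19 across.
(2,1) = 16 − 9 = 7 completes the 16 down.
(2,2) = 14 − 8 = 6 completes the 14 across.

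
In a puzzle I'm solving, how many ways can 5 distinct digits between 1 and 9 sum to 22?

5 distinct digits from 1–9 sum between 15 and 35.

9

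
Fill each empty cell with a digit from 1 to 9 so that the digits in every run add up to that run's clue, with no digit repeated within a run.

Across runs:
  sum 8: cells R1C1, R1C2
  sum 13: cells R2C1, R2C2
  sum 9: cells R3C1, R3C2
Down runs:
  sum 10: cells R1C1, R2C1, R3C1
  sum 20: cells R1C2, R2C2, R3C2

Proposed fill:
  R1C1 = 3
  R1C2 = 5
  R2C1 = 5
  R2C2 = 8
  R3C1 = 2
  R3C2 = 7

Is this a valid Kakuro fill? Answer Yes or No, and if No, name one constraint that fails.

Yes

Across: 3+5=8; 5+8=13; 2+7=9. Down: 3+5+2=10; 5+8+7=20. No digit repeats within any run.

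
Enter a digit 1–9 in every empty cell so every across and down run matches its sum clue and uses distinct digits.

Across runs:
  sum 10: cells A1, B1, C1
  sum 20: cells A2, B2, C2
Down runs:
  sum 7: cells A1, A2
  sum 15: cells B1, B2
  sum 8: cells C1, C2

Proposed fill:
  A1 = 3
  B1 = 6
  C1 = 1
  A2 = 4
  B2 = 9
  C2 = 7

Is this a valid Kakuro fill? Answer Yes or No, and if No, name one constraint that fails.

Across: 3+6+1=10; 4+9+7=20. Down: 3+4=7; 6+9=15; 1+7=8. No digit repeats within any run.

Yes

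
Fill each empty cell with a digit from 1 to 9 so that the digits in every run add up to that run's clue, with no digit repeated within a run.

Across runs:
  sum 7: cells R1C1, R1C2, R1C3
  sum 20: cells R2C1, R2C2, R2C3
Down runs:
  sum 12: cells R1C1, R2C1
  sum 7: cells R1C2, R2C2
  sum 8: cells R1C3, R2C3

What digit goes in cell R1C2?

7 in 3 cells must be {1,2,4}.
The 7 across and the 12 down share only 4, so R1C1 = 4.
R2C1 = 12 − 4 = 8 completes the 12 down.
Nothing is forced directly, so branch on R2C2, whose candidates are 3 or 5. If R2C2 = 3: then R1C2 would have to be in {1,2} for the 7 across but in {4} for the 7 down — contradiction. So R2C2 = 5.
R1C2 = 7 − 5 = 2 completes the 7 down.
R1C3 = 7 − 6 = 1 completes the 7 across.
R2C3 = 20 − 13 = 7 completes the 20 across.

2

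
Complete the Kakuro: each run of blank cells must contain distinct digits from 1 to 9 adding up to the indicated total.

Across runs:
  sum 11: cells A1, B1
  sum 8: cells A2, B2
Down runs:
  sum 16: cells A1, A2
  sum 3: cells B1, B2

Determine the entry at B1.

16 in 2 cells must be {7,9}; 3 in 2 cells must be {1,2}.
The 11 across and the 3 down share only 2, so B1 = 2.
The 8 across and the 16 down share only 7, so A2 = 7.
B2 = 8 − 7 = 1 completes the 8 across.
A1 = 11 − 2 = 9 completes the 11 across.

2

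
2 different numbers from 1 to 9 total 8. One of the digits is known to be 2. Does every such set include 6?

The only way to make 8 from 2 distinct digits under that restriction is {2,6}, which contains 6.

Yes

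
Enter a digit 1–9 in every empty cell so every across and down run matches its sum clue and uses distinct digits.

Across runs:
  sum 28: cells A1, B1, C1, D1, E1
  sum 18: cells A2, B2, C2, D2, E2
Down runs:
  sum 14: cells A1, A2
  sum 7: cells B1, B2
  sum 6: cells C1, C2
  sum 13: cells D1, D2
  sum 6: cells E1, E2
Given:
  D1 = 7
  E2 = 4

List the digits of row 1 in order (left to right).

9, 6, 4, 7, 2

E1 = 6 − 4 = 2 completes the 6 down.
D2 = 13 − 7 = 6 completes the 13 down.
A2 = 5: the only remaining digit allowed by both the 18 across and the 14 down.
A1 = 14 − 5 = 9 completes the 14 down.
C1 = 4: the only remaining digit allowed by both the 28 across and the 6 down.
C2 = 6 − 4 = 2 completes the 6 down.
B1 = 28 − 22 = 6 completes the 28 across.
B2 = 18 − 17 = 1 completes the 18 across.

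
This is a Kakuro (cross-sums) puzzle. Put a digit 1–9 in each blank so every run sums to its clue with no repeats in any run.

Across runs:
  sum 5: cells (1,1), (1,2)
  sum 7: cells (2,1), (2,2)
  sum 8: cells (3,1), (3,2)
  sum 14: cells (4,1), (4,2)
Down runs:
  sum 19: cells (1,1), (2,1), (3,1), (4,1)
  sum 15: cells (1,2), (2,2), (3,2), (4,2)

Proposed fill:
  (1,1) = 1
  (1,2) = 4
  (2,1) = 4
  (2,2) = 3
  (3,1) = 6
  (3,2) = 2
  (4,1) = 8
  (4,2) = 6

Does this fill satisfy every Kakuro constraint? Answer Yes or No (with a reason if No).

Yes

Across: 1+4=5; 4+3=7; 6+2=8; 8+6=14. Down: 1+4+6+8=19; 4+3+2+6=15. No digit repeats within any run.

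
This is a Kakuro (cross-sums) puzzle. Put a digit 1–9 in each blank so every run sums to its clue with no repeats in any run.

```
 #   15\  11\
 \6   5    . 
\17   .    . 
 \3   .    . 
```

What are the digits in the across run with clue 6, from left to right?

5 1

17 in 2 cells must be {8,9}; 3 in 2 cells must be {1,2}.
R1C2 = 6 − 5 = 1 completes the 6 across.
Given what's placed, R2C2 must be 8 to fit the 17 across and 11 down.
R3C2 = 11 − 9 = 2 completes the 11 down.
R2C1 = 17 − 8 = 9 completes the 17 across.
R3C1 = 3 − 2 = 1 completes the 3 across.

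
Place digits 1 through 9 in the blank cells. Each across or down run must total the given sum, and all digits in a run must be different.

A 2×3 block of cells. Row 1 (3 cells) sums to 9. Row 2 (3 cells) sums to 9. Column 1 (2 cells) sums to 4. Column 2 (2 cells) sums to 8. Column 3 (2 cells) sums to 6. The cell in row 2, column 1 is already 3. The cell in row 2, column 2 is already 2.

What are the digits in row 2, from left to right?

3 2 4

4 in 2 cells must be {1,3}.
(1,1) = 4 − 3 = 1 completes the 4 down.
(1,2) = 8 − 2 = 6 completes the 8 down.
(1,3) = 9 − 7 = 2 completes the 9 across.
(2,3) = 9 − 5 = 4 completes the 9 across.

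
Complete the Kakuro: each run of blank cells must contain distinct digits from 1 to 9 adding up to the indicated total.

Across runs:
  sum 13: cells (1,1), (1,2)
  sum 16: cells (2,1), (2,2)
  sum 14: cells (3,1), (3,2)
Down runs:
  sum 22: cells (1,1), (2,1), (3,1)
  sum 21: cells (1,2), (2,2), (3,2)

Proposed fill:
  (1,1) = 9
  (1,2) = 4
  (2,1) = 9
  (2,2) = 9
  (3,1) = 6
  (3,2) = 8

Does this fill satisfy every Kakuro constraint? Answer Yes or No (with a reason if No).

No — the down run (1,1)–(3,1) sums to 24, not 22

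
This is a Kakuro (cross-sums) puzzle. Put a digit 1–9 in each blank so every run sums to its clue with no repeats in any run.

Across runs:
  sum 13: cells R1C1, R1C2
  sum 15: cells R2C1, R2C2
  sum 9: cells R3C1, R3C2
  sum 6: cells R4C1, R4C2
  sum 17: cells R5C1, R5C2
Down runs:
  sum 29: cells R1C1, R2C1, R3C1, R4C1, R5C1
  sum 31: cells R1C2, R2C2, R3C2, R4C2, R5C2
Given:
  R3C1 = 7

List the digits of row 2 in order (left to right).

8 7

17 in 2 cells must be {8,9}.
R3C2 = 9 − 7 = 2 completes the 9 across.
R4C2 = 5: the only remaining digit allowed by both the 6 across and the 31 down.
R4C1 = 6 − 5 = 1 completes the 6 across.
Nothing is forced directly, so branch on R2C1, whose candidates are 8 or 9. If R2C1 = 9: then R2C2 would have to be in {6} for the 15 across but in {7,8,9} for the 31 down — contradiction. So R2C1 = 8.
R2C2 = 15 − 8 = 7 completes the 15 across.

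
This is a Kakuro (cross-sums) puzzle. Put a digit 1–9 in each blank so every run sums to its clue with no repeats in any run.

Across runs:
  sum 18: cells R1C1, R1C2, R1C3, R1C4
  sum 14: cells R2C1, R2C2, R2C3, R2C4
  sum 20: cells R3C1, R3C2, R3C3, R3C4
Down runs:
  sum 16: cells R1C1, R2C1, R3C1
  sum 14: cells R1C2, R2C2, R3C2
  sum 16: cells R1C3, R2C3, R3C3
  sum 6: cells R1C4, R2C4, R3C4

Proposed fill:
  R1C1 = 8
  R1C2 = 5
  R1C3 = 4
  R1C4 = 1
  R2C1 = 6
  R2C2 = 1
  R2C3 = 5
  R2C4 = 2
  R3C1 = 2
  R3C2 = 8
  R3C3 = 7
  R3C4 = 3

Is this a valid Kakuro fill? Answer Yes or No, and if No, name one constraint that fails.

Yes

Across: 8+5+4+1=18; 6+1+5+2=14; 2+8+7+3=20. Down: 8+6+2=16; 5+1+8=14; 4+5+7=16; 1+2+3=6. No digit repeats within any run.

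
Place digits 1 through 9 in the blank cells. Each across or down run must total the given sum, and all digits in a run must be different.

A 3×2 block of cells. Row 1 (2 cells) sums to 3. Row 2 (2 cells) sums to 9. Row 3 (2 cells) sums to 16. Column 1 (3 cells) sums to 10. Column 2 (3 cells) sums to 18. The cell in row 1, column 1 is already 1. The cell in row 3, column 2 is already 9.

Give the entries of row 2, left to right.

3 in 2 cells must be {1,2}; 16 in 2 cells must be {7,9}.
(1,2) = 3 − 1 = 2 completes the 3 across.
(2,2) = 18 − 11 = 7 completes the 18 down.
(3,1) = 16 − 9 = 7 completes the 16 across.
(2,1) = 9 − 7 = 2 completes the 9 across.

2 7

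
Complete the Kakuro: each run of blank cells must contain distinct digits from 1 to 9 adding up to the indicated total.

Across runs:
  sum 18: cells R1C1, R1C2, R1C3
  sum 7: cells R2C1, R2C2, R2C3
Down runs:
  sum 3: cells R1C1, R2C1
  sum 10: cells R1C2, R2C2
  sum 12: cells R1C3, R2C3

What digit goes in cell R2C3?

4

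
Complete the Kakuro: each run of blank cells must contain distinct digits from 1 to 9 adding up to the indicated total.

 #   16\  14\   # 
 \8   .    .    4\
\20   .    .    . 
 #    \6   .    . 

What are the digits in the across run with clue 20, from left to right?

16 in 2 cells must be {7,9}; 4 in 2 cells must be {1,3}.
The 8 across and the 16 down share only 7, so R1C1 = 7.
R1C2 = 8 − 7 = 1 completes the 8 across.
R2C1 = 16 − 7 = 9 completes the 16 down.
R2C3 = 3: the only remaining digit allowed by both the 20 across and the 4 down.
R3C3 = 4 − 3 = 1 completes the 4 down.
R2C2 = 20 − 12 = 8 completes the 20 across.
R3C2 = 6 − 1 = 5 completes the 6 across.

9 8 3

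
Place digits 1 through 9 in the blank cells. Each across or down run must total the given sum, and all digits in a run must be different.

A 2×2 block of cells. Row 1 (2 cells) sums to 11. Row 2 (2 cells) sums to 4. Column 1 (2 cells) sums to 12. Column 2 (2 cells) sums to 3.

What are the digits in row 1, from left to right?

9 2

4 in 2 cells must be {1,3}; 3 in 2 cells must be {1,2}.
The 11 across and the 3 down share only 2, so (1,2) = 2.
The 4 across and the 12 down share only 3, so (2,1) = 3.
(2,2) = 4 − 3 = 1 completes the 4 across.
(1,1) = 11 − 2 = 9 completes the 11 across.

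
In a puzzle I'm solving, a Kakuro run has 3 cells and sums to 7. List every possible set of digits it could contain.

3 distinct digits from 1–9 sum between 6 and 24.
Only one set works: {1,2,4}.

{1,2,4}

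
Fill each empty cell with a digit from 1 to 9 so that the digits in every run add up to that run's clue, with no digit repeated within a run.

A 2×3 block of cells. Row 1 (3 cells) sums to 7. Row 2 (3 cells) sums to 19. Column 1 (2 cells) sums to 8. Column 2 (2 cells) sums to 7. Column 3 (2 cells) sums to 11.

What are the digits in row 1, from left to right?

7 in 3 cells must be {1,2,4}.
Nothing is forced directly, so branch on (1,1), whose candidates are 1 or 2. If (1,1) = 2: that forces (1,3) = 4, (2,1) = 6, after which (2,3) would have to be in {4,5,8,9} for the 19 across but in {7} for the 11 down — contradiction. So (1,1) = 1.
(2,1) = 8 − 1 = 7 completes the 8 down.
Nothing is forced directly, so branch on (2,2), whose candidates are 3 or 4. If (2,2) = 4: then (1,2) would have to be in {2,4} for the 7 across but in {3} for the 7 down — contradiction. So (2,2) = 3.
(1,2) = 7 − 3 = 4 completes the 7 down.
(1,3) = 7 − 5 = 2 completes the 7 across.
(2,3) = 19 − 10 = 9 completes the 19 across.

1, 4, 2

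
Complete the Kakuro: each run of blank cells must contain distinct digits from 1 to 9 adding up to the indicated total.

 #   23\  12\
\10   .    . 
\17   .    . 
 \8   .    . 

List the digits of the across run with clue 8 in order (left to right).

6, 2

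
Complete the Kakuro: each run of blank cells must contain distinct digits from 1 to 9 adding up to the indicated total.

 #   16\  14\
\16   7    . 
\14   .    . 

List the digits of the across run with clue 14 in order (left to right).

9 5

16 in 2 cells must be {7,9}.
R1C2 = 16 − 7 = 9 completes the 16 across.
R2C1 = 16 − 7 = 9 completes the 16 down.
R2C2 = 14 − 9 = 5 completes the 14 across.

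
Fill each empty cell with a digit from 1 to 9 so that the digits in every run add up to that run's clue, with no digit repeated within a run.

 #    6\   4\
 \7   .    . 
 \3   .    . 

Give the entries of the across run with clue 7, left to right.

4 3

3 in 2 cells must be {1,2}; 4 in 2 cells must be {1,3}.
The 3 across and the 4 down share only 1, so R2C2 = 1.
R1C2 = 4 − 1 = 3 completes the 4 down.
R2C1 = 3 − 1 = 2 completes the 3 across.
R1C1 = 7 − 3 = 4 completes the 7 across.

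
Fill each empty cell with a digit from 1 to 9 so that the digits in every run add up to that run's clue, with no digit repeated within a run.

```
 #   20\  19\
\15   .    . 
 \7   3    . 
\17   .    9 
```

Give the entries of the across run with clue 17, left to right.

8 9

17 in 2 cells must be {8,9}.
R2C2 = 7 − 3 = 4 completes the 7 across.
R3C1 = 17 − 9 = 8 completes the 17 across.
R1C1 = 20 − 11 = 9 completes the 20 down.
R1C2 = 15 − 9 = 6 completes the 15 across.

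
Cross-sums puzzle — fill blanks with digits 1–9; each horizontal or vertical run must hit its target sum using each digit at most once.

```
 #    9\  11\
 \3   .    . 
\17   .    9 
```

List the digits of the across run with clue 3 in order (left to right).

1 2

3 in 2 cells must be {1,2}; 17 in 2 cells must be {8,9}.
R1C2 = 11 − 9 = 2 completes the 11 down.
R2C1 = 17 − 9 = 8 completes the 17 across.
R1C1 = 3 − 2 = 1 completes the 3 across.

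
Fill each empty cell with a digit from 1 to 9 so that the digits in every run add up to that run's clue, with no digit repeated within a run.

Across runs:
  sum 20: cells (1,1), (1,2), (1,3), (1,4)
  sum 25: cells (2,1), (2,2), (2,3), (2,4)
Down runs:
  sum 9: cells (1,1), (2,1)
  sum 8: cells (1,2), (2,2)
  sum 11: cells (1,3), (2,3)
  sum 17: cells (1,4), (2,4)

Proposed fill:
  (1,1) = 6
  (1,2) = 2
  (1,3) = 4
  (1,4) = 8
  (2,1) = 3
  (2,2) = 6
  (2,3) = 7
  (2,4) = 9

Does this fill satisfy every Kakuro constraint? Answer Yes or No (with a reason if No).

Across: 6+2+4+8=20; 3+6+7+9=25. Down: 6+3=9; 2+6=8; 4+7=11; 8+9=17. No digit repeats within any run.

Yes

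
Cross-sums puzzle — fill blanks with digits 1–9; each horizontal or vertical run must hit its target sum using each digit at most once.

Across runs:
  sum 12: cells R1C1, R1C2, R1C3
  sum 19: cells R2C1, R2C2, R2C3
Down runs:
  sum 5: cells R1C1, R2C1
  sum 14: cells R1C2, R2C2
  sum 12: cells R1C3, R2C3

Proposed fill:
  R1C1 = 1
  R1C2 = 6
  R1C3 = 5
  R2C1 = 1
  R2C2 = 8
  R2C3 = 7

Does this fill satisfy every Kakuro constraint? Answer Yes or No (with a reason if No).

No — the across run R2C1–R2C3 sums to 16, not 19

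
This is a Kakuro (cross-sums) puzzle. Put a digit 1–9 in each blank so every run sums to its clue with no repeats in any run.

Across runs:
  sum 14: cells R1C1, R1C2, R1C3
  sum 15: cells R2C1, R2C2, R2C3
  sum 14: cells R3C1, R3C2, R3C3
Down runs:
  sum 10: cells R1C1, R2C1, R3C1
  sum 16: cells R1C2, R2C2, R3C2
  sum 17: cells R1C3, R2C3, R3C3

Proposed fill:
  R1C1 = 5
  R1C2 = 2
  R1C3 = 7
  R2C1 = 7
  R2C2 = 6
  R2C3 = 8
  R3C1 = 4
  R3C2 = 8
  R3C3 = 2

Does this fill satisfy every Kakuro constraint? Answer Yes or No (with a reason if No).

No — the down run R1C1–R3C1 sums to 16, not 10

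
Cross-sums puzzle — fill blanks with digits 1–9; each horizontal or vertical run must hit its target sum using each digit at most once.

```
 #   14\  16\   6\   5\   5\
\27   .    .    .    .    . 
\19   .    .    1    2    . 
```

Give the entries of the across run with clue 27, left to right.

16 in 2 cells must be {7,9}.
R1C3 = 6 − 1 = 5 completes the 6 down.
R1C4 = 5 − 2 = 3 completes the 5 down.
No cell is forced outright now. R1C5 can only be 2 or 4 (the digits allowed by both its 27 across and its 5 down). If R1C5 = 4: then R2C5 would have to be in {3,4,5,6,7,8,9} for the 19 across but in {1} for the 5 down — contradiction. So R1C5 = 2.
Given what's placed, R1C2 must be 9 to fit the 27 across and 16 down.
R2C2 = 16 − 9 = 7 completes the 16 down.
R2C5 = 5 − 2 = 3 completes the 5 down.
R1C1 = 27 − 19 = 8 completes the 27 across.

8 9 5 3 2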